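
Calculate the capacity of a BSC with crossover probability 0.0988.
0.5348 bits

For a binary symmetric channel (BSC) with error probability p:
Capacity C = 1 - H(p) bits per symbol

where H(p) = -p log₂(p) - (1-p) log₂(1-p) is the binary entropy function.

H(0.0988) = 0.4652 bits
C = 1 - 0.4652 = 0.5348 bits per symbol

This means we can reliably transmit up to 0.5348 bits of information per channel use.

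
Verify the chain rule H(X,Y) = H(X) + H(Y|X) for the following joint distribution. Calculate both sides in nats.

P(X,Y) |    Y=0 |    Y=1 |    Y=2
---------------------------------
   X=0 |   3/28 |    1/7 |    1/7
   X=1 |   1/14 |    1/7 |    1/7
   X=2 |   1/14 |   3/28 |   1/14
H(X,Y) = 2.1561, H(X) = 1.0813, H(Y|X) = 1.0747 (all in nats)

Chain rule: H(X,Y) = H(X) + H(Y|X)

Left side — joint entropy directly:
H(X,Y) = -Σ p(x,y) log p(x,y) = 2.1561 nats

Right side — compute H(Y|X) from the conditional distributions:
P(X) = (11/28, 5/14, 1/4), so H(X) = 1.0813 nats
H(Y|X) = Σ_x P(X=x) · H(Y|X=x):
  P(Y|X=0) = (3/11, 4/11, 4/11), H(Y|X=0) = 1.0901, weight P(X=0) = 11/28
  P(Y|X=1) = (1/5, 2/5, 2/5), H(Y|X=1) = 1.0549, weight P(X=1) = 5/14
  P(Y|X=2) = (2/7, 3/7, 2/7), H(Y|X=2) = 1.0790, weight P(X=2) = 1/4
H(Y|X) = 1.0747 nats

H(X) + H(Y|X) = 1.0813 + 1.0747 = 2.1561 nats

Both sides equal 2.1561 nats. ✓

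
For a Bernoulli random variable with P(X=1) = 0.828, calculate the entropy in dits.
0.1994 dits

The binary entropy function is:
H(p) = -p log(p) - (1-p) log(1-p)

H(0.828) = -0.828 × log_10(0.828) - 0.172 × log_10(0.172)
H(0.828) = 0.1994 dits

Note: Binary entropy is maximized at p=0.5 (H=1 bit) and minimized at p=0 or p=1 (H=0).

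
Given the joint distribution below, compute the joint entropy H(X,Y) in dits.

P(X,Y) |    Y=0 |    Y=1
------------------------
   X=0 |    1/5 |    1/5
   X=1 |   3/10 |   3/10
0.5933 dits

Joint entropy is H(X,Y) = -Σ_{x,y} p(x,y) log p(x,y).

Summing over all non-zero entries:
H(X,Y) = -[1/5·log_10(1/5) + 1/5·log_10(1/5) + 3/10·log_10(3/10) + 3/10·log_10(3/10)]
H(X,Y) = 0.5933 dits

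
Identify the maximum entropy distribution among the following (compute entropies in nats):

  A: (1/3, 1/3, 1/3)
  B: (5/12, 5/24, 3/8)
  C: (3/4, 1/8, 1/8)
A

For a discrete distribution over n outcomes, entropy is maximized by the uniform distribution.

Computing entropies:
H(A) = 1.0986 nats
H(B) = 1.0594 nats
H(C) = 0.7356 nats

The uniform distribution (where all probabilities equal 1/3) achieves the maximum entropy of log_e(3) = 1.0986 nats.

Distribution A has the highest entropy.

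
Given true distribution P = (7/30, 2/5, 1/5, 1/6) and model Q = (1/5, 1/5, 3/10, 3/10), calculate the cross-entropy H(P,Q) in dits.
0.6344 dits

Cross-entropy: H(P,Q) = -Σ p(x) log q(x)

Alternatively: H(P,Q) = H(P) + D_KL(P||Q)
H(P) = 0.5761 dits
D_KL(P||Q) = 0.0583 dits

H(P,Q) = 0.5761 + 0.0583 = 0.6344 dits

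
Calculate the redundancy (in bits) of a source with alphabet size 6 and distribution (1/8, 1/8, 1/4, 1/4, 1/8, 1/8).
0.0850 bits

Redundancy measures how far a source is from maximum entropy:
R = H_max - H(X)

Maximum entropy for 6 symbols: H_max = log_2(6) = 2.5850 bits
Actual entropy: H(X) = 2.5000 bits
Redundancy: R = 2.5850 - 2.5000 = 0.0850 bits

This redundancy represents potential for compression: the source could be compressed by 0.0850 bits per symbol.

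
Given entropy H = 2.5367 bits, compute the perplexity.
5.8026

Perplexity is 2^H (or exp(H) for natural log).

H = 2.5367 bits
Perplexity = 2^2.5367 = 5.8026

Interpretation: The model's uncertainty is equivalent to choosing uniformly among 5.8 options.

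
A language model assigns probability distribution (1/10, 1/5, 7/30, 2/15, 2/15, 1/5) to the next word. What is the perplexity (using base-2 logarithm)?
5.7598

Perplexity is 2^H (or exp(H) for natural log).

First, H = -Σ p log p = 2.5260 bits
Perplexity = 2^2.5260 = 5.7598

Interpretation: The model's uncertainty is equivalent to choosing uniformly among 5.8 options.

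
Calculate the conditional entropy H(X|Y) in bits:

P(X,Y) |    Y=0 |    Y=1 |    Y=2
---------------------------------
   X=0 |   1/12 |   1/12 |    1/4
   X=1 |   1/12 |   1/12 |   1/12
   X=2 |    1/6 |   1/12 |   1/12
1.4675 bits

Using the chain rule: H(X|Y) = H(X,Y) - H(Y)

First, compute H(X,Y) = 3.0221 bits

Marginal P(Y) = (1/3, 1/4, 5/12)
H(Y) = 1.5546 bits

H(X|Y) = H(X,Y) - H(Y) = 3.0221 - 1.5546 = 1.4675 bits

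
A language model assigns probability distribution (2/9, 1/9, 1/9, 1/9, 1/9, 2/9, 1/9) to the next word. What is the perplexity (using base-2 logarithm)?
6.6138

Perplexity is 2^H (or exp(H) for natural log).

First, H = -Σ p log p = 2.7255 bits
Perplexity = 2^2.7255 = 6.6138

Interpretation: The model's uncertainty is equivalent to choosing uniformly among 6.6 options.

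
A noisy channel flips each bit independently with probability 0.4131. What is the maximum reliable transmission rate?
0.0219 bits

For a binary symmetric channel (BSC) with error probability p:
Capacity C = 1 - H(p) bits per symbol

where H(p) = -p log₂(p) - (1-p) log₂(1-p) is the binary entropy function.

H(0.4131) = 0.9781 bits
C = 1 - 0.9781 = 0.0219 bits per symbol

This means we can reliably transmit up to 0.0219 bits of information per channel use.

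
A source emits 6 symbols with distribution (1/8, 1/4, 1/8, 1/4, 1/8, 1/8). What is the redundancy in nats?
0.0589 nats

Redundancy measures how far a source is from maximum entropy:
R = H_max - H(X)

Maximum entropy for 6 symbols: H_max = log_e(6) = 1.7918 nats
Actual entropy: H(X) = 1.7329 nats
Redundancy: R = 1.7918 - 1.7329 = 0.0589 nats

This redundancy represents potential for compression: the source could be compressed by 0.0589 nats per symbol.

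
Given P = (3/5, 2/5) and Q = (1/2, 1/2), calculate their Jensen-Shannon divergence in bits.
0.0073 bits

Jensen-Shannon divergence is:
JSD(P||Q) = 0.5 × D_KL(P||M) + 0.5 × D_KL(Q||M)
where M = 0.5 × (P + Q) is the mixture distribution.

M = 0.5 × (3/5, 2/5) + 0.5 × (1/2, 1/2) = (11/20, 9/20)

D_KL(P||M) = 0.0073 bits
D_KL(Q||M) = 0.0072 bits

JSD(P||Q) = 0.5 × 0.0073 + 0.5 × 0.0072 = 0.0073 bits

Unlike KL divergence, JSD is symmetric and bounded: 0 ≤ JSD ≤ log(2).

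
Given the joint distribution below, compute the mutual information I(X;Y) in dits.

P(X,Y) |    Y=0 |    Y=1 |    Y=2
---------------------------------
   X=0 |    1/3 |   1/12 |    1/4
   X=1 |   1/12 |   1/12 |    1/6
0.0139 dits

Mutual information: I(X;Y) = H(X) + H(Y) - H(X,Y)

Marginals:
P(X) = (2/3, 1/3), H(X) = 0.2764 dits
P(Y) = (5/12, 1/6, 5/12), H(Y) = 0.4465 dits

Joint entropy: H(X,Y) = 0.7090 dits

I(X;Y) = 0.2764 + 0.4465 - 0.7090 = 0.0139 dits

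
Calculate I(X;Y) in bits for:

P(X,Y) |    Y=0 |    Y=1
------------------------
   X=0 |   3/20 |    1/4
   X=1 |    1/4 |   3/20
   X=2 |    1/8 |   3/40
0.0438 bits

Mutual information: I(X;Y) = H(X) + H(Y) - H(X,Y)

Marginals:
P(X) = (2/5, 2/5, 1/5), H(X) = 1.5219 bits
P(Y) = (21/40, 19/40), H(Y) = 0.9982 bits

Joint entropy: H(X,Y) = 2.4764 bits

I(X;Y) = 1.5219 + 0.9982 - 2.4764 = 0.0438 bits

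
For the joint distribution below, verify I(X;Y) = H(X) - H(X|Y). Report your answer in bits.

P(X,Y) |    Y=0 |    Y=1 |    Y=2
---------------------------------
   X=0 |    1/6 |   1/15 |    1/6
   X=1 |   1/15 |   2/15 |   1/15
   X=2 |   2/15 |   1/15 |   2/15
I(X;Y) = 0.0693 bits

Mutual information has multiple equivalent forms:
- I(X;Y) = H(X) - H(X|Y)
- I(X;Y) = H(Y) - H(Y|X)
- I(X;Y) = H(X) + H(Y) - H(X,Y)

Computing all quantities:
H(X) = 1.5656, H(Y) = 1.5700, H(X,Y) = 3.0662
H(X|Y) = 1.4963, H(Y|X) = 1.5007

Verification:
H(X) - H(X|Y) = 1.5656 - 1.4963 = 0.0693
H(Y) - H(Y|X) = 1.5700 - 1.5007 = 0.0693
H(X) + H(Y) - H(X,Y) = 1.5656 + 1.5700 - 3.0662 = 0.0693

All forms give I(X;Y) = 0.0693 bits. ✓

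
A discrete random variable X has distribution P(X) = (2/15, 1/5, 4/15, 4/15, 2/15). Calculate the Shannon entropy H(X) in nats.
1.5641 nats

Shannon entropy is H(X) = -Σ p(x) log p(x).

For P = (2/15, 1/5, 4/15, 4/15, 2/15):
H = -2/15 × log_e(2/15) -1/5 × log_e(1/5) -4/15 × log_e(4/15) -4/15 × log_e(4/15) -2/15 × log_e(2/15)
H = 1.5641 nats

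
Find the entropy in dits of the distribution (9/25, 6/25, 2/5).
0.4677 dits

Shannon entropy is H(X) = -Σ p(x) log p(x).

For P = (9/25, 6/25, 2/5):
H = -9/25 × log_10(9/25) -6/25 × log_10(6/25) -2/5 × log_10(2/5)
H = 0.4677 dits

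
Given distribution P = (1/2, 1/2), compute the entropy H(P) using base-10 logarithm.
0.3010 dits

Shannon entropy is H(X) = -Σ p(x) log p(x).

For P = (1/2, 1/2):
H = -1/2 × log_10(1/2) -1/2 × log_10(1/2)
H = 0.3010 dits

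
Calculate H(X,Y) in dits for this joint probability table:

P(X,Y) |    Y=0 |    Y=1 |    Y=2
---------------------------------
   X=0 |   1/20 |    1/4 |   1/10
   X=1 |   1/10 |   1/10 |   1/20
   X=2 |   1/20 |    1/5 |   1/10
0.8855 dits

Joint entropy is H(X,Y) = -Σ_{x,y} p(x,y) log p(x,y).

Summing over all non-zero entries:
H(X,Y) = -[1/20·log_10(1/20) + 1/4·log_10(1/4) + 1/10·log_10(1/10) + 1/10·log_10(1/10) + 1/10·log_10(1/10) + 1/20·log_10(1/20) + 1/20·log_10(1/20) + 1/5·log_10(1/5) + 1/10·log_10(1/10)]
H(X,Y) = 0.8855 dits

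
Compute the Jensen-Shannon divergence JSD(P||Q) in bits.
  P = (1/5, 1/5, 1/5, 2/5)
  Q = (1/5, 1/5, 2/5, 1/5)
0.0490 bits

Jensen-Shannon divergence is:
JSD(P||Q) = 0.5 × D_KL(P||M) + 0.5 × D_KL(Q||M)
where M = 0.5 × (P + Q) is the mixture distribution.

M = 0.5 × (1/5, 1/5, 1/5, 2/5) + 0.5 × (1/5, 1/5, 2/5, 1/5) = (1/5, 1/5, 3/10, 3/10)

D_KL(P||M) = 0.0490 bits
D_KL(Q||M) = 0.0490 bits

JSD(P||Q) = 0.5 × 0.0490 + 0.5 × 0.0490 = 0.0490 bits

Unlike KL divergence, JSD is symmetric and bounded: 0 ≤ JSD ≤ log(2).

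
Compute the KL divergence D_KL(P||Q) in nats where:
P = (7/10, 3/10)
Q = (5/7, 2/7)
0.0005 nats

KL divergence: D_KL(P||Q) = Σ p(x) log(p(x)/q(x))

Computing term by term:
  x=0: 7/10 × log_e[(7/10)/(5/7)] = 7/10 × -0.0202 = -0.0141
  x=1: 3/10 × log_e[(3/10)/(2/7)] = 3/10 × 0.0488 = 0.0146

D_KL(P||Q) = 0.0005 nats

Note: KL divergence is always non-negative and equals 0 iff P = Q.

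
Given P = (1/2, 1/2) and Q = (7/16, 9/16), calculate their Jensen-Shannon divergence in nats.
0.0020 nats

Jensen-Shannon divergence is:
JSD(P||Q) = 0.5 × D_KL(P||M) + 0.5 × D_KL(Q||M)
where M = 0.5 × (P + Q) is the mixture distribution.

M = 0.5 × (1/2, 1/2) + 0.5 × (7/16, 9/16) = (15/32, 17/32)

D_KL(P||M) = 0.0020 nats
D_KL(Q||M) = 0.0020 nats

JSD(P||Q) = 0.5 × 0.0020 + 0.5 × 0.0020 = 0.0020 nats

Unlike KL divergence, JSD is symmetric and bounded: 0 ≤ JSD ≤ log(2).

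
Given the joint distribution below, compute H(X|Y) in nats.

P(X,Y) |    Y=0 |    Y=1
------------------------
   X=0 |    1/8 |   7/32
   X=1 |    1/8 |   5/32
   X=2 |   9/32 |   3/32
1.0299 nats

Using the chain rule: H(X|Y) = H(X,Y) - H(Y)

First, compute H(X,Y) = 1.7211 nats

Marginal P(Y) = (17/32, 15/32)
H(Y) = 0.6912 nats

H(X|Y) = H(X,Y) - H(Y) = 1.7211 - 0.6912 = 1.0299 nats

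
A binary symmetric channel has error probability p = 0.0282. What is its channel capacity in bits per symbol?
0.8147 bits

For a binary symmetric channel (BSC) with error probability p:
Capacity C = 1 - H(p) bits per symbol

where H(p) = -p log₂(p) - (1-p) log₂(1-p) is the binary entropy function.

H(0.0282) = 0.1853 bits
C = 1 - 0.1853 = 0.8147 bits per symbol

This means we can reliably transmit up to 0.8147 bits of information per channel use.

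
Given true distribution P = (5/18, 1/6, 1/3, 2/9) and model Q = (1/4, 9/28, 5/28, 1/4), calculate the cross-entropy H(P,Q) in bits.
2.1014 bits

Cross-entropy: H(P,Q) = -Σ p(x) log q(x)

Alternatively: H(P,Q) = H(P) + D_KL(P||Q)
H(P) = 1.9547 bits
D_KL(P||Q) = 0.1467 bits

H(P,Q) = 1.9547 + 0.1467 = 2.1014 bits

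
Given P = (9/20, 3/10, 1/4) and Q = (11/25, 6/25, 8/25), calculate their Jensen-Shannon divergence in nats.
0.0039 nats

Jensen-Shannon divergence is:
JSD(P||Q) = 0.5 × D_KL(P||M) + 0.5 × D_KL(Q||M)
where M = 0.5 × (P + Q) is the mixture distribution.

M = 0.5 × (9/20, 3/10, 1/4) + 0.5 × (11/25, 6/25, 8/25) = (0.445, 0.27, 0.285)

D_KL(P||M) = 0.0039 nats
D_KL(Q||M) = 0.0038 nats

JSD(P||Q) = 0.5 × 0.0039 + 0.5 × 0.0038 = 0.0039 nats

Unlike KL divergence, JSD is symmetric and bounded: 0 ≤ JSD ≤ log(2).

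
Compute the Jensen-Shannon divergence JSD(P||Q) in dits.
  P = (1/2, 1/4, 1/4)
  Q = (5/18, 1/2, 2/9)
0.0164 dits

Jensen-Shannon divergence is:
JSD(P||Q) = 0.5 × D_KL(P||M) + 0.5 × D_KL(Q||M)
where M = 0.5 × (P + Q) is the mixture distribution.

M = 0.5 × (1/2, 1/4, 1/4) + 0.5 × (5/18, 1/2, 2/9) = (7/18, 3/8, 0.236111)

D_KL(P||M) = 0.0168 dits
D_KL(Q||M) = 0.0160 dits

JSD(P||Q) = 0.5 × 0.0168 + 0.5 × 0.0160 = 0.0164 dits

Unlike KL divergence, JSD is symmetric and bounded: 0 ≤ JSD ≤ log(2).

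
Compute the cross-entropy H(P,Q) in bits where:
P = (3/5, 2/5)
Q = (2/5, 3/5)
1.0879 bits

Cross-entropy: H(P,Q) = -Σ p(x) log q(x)

Alternatively: H(P,Q) = H(P) + D_KL(P||Q)
H(P) = 0.9710 bits
D_KL(P||Q) = 0.1170 bits

H(P,Q) = 0.9710 + 0.1170 = 1.0879 bits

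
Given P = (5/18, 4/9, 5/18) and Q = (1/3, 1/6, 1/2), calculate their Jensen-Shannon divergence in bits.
0.0723 bits

Jensen-Shannon divergence is:
JSD(P||Q) = 0.5 × D_KL(P||M) + 0.5 × D_KL(Q||M)
where M = 0.5 × (P + Q) is the mixture distribution.

M = 0.5 × (5/18, 4/9, 5/18) + 0.5 × (1/3, 1/6, 1/2) = (11/36, 11/36, 7/18)

D_KL(P||M) = 0.0672 bits
D_KL(Q||M) = 0.0774 bits

JSD(P||Q) = 0.5 × 0.0672 + 0.5 × 0.0774 = 0.0723 bits

Unlike KL divergence, JSD is symmetric and bounded: 0 ≤ JSD ≤ log(2).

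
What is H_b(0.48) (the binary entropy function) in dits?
0.3007 dits

The binary entropy function is:
H(p) = -p log(p) - (1-p) log(1-p)

H(0.48) = -0.48 × log_10(0.48) - 0.52 × log_10(0.52)
H(0.48) = 0.3007 dits

Note: Binary entropy is maximized at p=0.5 (H=1 bit) and minimized at p=0 or p=1 (H=0).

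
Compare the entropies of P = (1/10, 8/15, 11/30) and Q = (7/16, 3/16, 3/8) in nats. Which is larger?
Q

Computing entropies in nats:
H(P) = 0.9334
H(Q) = 1.0434

Distribution Q has higher entropy.

Intuition: The distribution closer to uniform (more spread out) has higher entropy.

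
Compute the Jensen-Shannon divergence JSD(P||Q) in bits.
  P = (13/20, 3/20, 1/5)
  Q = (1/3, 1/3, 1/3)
0.0753 bits

Jensen-Shannon divergence is:
JSD(P||Q) = 0.5 × D_KL(P||M) + 0.5 × D_KL(Q||M)
where M = 0.5 × (P + Q) is the mixture distribution.

M = 0.5 × (13/20, 3/20, 1/5) + 0.5 × (1/3, 1/3, 1/3) = (0.491667, 0.241667, 4/15)

D_KL(P||M) = 0.0756 bits
D_KL(Q||M) = 0.0751 bits

JSD(P||Q) = 0.5 × 0.0756 + 0.5 × 0.0751 = 0.0753 bits

Unlike KL divergence, JSD is symmetric and bounded: 0 ≤ JSD ≤ log(2).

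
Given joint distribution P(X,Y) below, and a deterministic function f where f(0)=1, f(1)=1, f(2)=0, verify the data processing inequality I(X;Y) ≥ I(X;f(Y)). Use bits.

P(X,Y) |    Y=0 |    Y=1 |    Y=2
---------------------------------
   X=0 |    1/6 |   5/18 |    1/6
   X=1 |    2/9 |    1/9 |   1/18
I(X;Y) = 0.0650, I(X;f(Y)) = 0.0175, inequality holds: 0.0650 ≥ 0.0175

Data Processing Inequality: For any Markov chain X → Y → Z, we have I(X;Y) ≥ I(X;Z).

Here Z = f(Y) is a deterministic function of Y, forming X → Y → Z.

Original I(X;Y) = 0.0650 bits

After applying f:
P(X,Z) where Z=f(Y):
- P(X,Z=0) = P(X,Y=2)
- P(X,Z=1) = P(X,Y=0) + P(X,Y=1)

I(X;Z) = I(X;f(Y)) = 0.0175 bits

Verification: 0.0650 ≥ 0.0175 ✓

Information cannot be created by processing; the function f can only lose information about X.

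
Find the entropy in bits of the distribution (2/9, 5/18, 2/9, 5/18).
1.9911 bits

Shannon entropy is H(X) = -Σ p(x) log p(x).

For P = (2/9, 5/18, 2/9, 5/18):
H = -2/9 × log_2(2/9) -5/18 × log_2(5/18) -2/9 × log_2(2/9) -5/18 × log_2(5/18)
H = 1.9911 bits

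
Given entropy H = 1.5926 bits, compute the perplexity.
3.0159

Perplexity is 2^H (or exp(H) for natural log).

H = 1.5926 bits
Perplexity = 2^1.5926 = 3.0159

Interpretation: The model's uncertainty is equivalent to choosing uniformly among 3.0 options.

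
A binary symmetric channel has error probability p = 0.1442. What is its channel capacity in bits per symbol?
0.4049 bits

For a binary symmetric channel (BSC) with error probability p:
Capacity C = 1 - H(p) bits per symbol

where H(p) = -p log₂(p) - (1-p) log₂(1-p) is the binary entropy function.

H(0.1442) = 0.5951 bits
C = 1 - 0.5951 = 0.4049 bits per symbol

This means we can reliably transmit up to 0.4049 bits of information per channel use.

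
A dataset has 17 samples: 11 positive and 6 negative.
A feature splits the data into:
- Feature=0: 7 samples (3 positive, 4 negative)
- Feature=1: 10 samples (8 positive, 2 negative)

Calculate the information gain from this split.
0.1063 bits

Information Gain = H(Y) - H(Y|Feature)

Before split:
P(positive) = 11/17 = 0.6471
H(Y) = 0.9367 bits

After split:
Feature=0: H = 0.9852 bits (weight = 7/17)
Feature=1: H = 0.7219 bits (weight = 10/17)
H(Y|Feature) = (7/17)×0.9852 + (10/17)×0.7219 = 0.8303 bits

Information Gain = 0.9367 - 0.8303 = 0.1063 bits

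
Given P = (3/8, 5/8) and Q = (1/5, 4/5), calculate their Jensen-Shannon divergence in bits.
0.0273 bits

Jensen-Shannon divergence is:
JSD(P||Q) = 0.5 × D_KL(P||M) + 0.5 × D_KL(Q||M)
where M = 0.5 × (P + Q) is the mixture distribution.

M = 0.5 × (3/8, 5/8) + 0.5 × (1/5, 4/5) = (0.2875, 0.7125)

D_KL(P||M) = 0.0256 bits
D_KL(Q||M) = 0.0290 bits

JSD(P||Q) = 0.5 × 0.0256 + 0.5 × 0.0290 = 0.0273 bits

Unlike KL divergence, JSD is symmetric and bounded: 0 ≤ JSD ≤ log(2).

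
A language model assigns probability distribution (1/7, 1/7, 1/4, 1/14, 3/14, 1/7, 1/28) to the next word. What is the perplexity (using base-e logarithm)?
6.1604

Perplexity is e^H (or exp(H) for natural log).

First, H = -Σ p log p = 1.8181 nats
Perplexity = e^1.8181 = 6.1604

Interpretation: The model's uncertainty is equivalent to choosing uniformly among 6.2 options.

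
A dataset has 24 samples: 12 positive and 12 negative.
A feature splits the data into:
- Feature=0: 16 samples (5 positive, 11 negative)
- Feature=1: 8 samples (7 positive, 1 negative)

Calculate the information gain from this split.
0.2215 bits

Information Gain = H(Y) - H(Y|Feature)

Before split:
P(positive) = 12/24 = 0.5000
H(Y) = 1.0000 bits

After split:
Feature=0: H = 0.8960 bits (weight = 16/24)
Feature=1: H = 0.5436 bits (weight = 8/24)
H(Y|Feature) = (16/24)×0.8960 + (8/24)×0.5436 = 0.7785 bits

Information Gain = 1.0000 - 0.7785 = 0.2215 bits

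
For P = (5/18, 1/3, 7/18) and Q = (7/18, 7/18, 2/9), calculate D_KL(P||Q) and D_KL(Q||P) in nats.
D_KL(P||Q) = 0.0728, D_KL(Q||P) = 0.0664

KL divergence is not symmetric: D_KL(P||Q) ≠ D_KL(Q||P) in general.

D_KL(P||Q) = 0.0728 nats
D_KL(Q||P) = 0.0664 nats

No, they are not equal!

This asymmetry is why KL divergence is not a true distance metric.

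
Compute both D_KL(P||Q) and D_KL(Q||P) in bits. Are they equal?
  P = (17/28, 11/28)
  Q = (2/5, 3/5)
D_KL(P||Q) = 0.1255, D_KL(Q||P) = 0.1258

KL divergence is not symmetric: D_KL(P||Q) ≠ D_KL(Q||P) in general.

D_KL(P||Q) = 0.1255 bits
D_KL(Q||P) = 0.1258 bits

No, they are not equal!

This asymmetry is why KL divergence is not a true distance metric.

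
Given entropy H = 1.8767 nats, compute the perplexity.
6.5319

Perplexity is e^H (or exp(H) for natural log).

H = 1.8767 nats
Perplexity = e^1.8767 = 6.5319

Interpretation: The model's uncertainty is equivalent to choosing uniformly among 6.5 options.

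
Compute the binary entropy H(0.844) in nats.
0.4330 nats

The binary entropy function is:
H(p) = -p log(p) - (1-p) log(1-p)

H(0.844) = -0.844 × log_e(0.844) - 0.156 × log_e(0.156)
H(0.844) = 0.4330 nats

Note: Binary entropy is maximized at p=0.5 (H=1 bit) and minimized at p=0 or p=1 (H=0).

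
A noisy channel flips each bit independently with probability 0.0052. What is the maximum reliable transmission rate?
0.9531 bits

For a binary symmetric channel (BSC) with error probability p:
Capacity C = 1 - H(p) bits per symbol

where H(p) = -p log₂(p) - (1-p) log₂(1-p) is the binary entropy function.

H(0.0052) = 0.0469 bits
C = 1 - 0.0469 = 0.9531 bits per symbol

This means we can reliably transmit up to 0.9531 bits of information per channel use.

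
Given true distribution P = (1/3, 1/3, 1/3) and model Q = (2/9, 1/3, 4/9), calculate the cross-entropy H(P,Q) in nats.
1.1379 nats

Cross-entropy: H(P,Q) = -Σ p(x) log q(x)

Alternatively: H(P,Q) = H(P) + D_KL(P||Q)
H(P) = 1.0986 nats
D_KL(P||Q) = 0.0393 nats

H(P,Q) = 1.0986 + 0.0393 = 1.1379 nats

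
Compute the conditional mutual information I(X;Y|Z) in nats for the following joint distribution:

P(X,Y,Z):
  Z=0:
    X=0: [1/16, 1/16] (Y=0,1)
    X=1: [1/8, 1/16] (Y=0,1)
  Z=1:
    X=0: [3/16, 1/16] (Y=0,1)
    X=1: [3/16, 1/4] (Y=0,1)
0.0387 nats

Conditional mutual information: I(X;Y|Z) = H(X|Z) + H(Y|Z) - H(X,Y|Z)

H(Z) = 0.6211
H(X,Z) = 1.2820 → H(X|Z) = 0.6610
H(Y,Z) = 1.3051 → H(Y|Z) = 0.6840
H(X,Y,Z) = 1.9274 → H(X,Y|Z) = 1.3063

I(X;Y|Z) = 0.6610 + 0.6840 - 1.3063 = 0.0387 nats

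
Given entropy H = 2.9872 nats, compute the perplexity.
19.8301

Perplexity is e^H (or exp(H) for natural log).

H = 2.9872 nats
Perplexity = e^2.9872 = 19.8301

Interpretation: The model's uncertainty is equivalent to choosing uniformly among 19.8 options.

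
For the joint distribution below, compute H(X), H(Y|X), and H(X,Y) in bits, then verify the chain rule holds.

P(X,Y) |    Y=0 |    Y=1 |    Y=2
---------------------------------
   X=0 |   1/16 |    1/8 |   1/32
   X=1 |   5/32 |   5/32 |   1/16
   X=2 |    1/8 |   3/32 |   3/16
H(X,Y) = 3.0161, H(X) = 1.5382, H(Y|X) = 1.4779 (all in bits)

Chain rule: H(X,Y) = H(X) + H(Y|X)

Left side — joint entropy directly:
H(X,Y) = -Σ p(x,y) log p(x,y) = 3.0161 bits

Right side — compute H(Y|X) from the conditional distributions:
P(X) = (7/32, 3/8, 13/32), so H(X) = 1.5382 bits
H(Y|X) = Σ_x P(X=x) · H(Y|X=x):
  P(Y|X=0) = (2/7, 4/7, 1/7), H(Y|X=0) = 1.3788, weight P(X=0) = 7/32
  P(Y|X=1) = (5/12, 5/12, 1/6), H(Y|X=1) = 1.4834, weight P(X=1) = 3/8
  P(Y|X=2) = (4/13, 3/13, 6/13), H(Y|X=2) = 1.5262, weight P(X=2) = 13/32
H(Y|X) = 1.4779 bits

H(X) + H(Y|X) = 1.5382 + 1.4779 = 3.0161 bits

Both sides equal 3.0161 bits. ✓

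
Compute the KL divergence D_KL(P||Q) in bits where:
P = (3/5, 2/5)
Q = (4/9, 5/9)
0.0702 bits

KL divergence: D_KL(P||Q) = Σ p(x) log(p(x)/q(x))

Computing term by term:
  x=0: 3/5 × log_2[(3/5)/(4/9)] = 3/5 × 0.4330 = 0.2598
  x=1: 2/5 × log_2[(2/5)/(5/9)] = 2/5 × -0.4739 = -0.1896

D_KL(P||Q) = 0.0702 bits

Note: KL divergence is always non-negative and equals 0 iff P = Q.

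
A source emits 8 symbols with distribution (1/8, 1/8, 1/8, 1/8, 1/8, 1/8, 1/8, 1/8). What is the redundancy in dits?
0.0000 dits

Redundancy measures how far a source is from maximum entropy:
R = H_max - H(X)

Maximum entropy for 8 symbols: H_max = log_10(8) = 0.9031 dits
Actual entropy: H(X) = 0.9031 dits
Redundancy: R = 0.9031 - 0.9031 = 0.0000 dits

This redundancy represents potential for compression: the source could be compressed by 0.0000 dits per symbol.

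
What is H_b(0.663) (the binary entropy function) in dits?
0.2775 dits

The binary entropy function is:
H(p) = -p log(p) - (1-p) log(1-p)

H(0.663) = -0.663 × log_10(0.663) - 0.337 × log_10(0.337)
H(0.663) = 0.2775 dits

Note: Binary entropy is maximized at p=0.5 (H=1 bit) and minimized at p=0 or p=1 (H=0).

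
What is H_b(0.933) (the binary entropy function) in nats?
0.2458 nats

The binary entropy function is:
H(p) = -p log(p) - (1-p) log(1-p)

H(0.933) = -0.933 × log_e(0.933) - 0.067 × log_e(0.067)
H(0.933) = 0.2458 nats

Note: Binary entropy is maximized at p=0.5 (H=1 bit) and minimized at p=0 or p=1 (H=0).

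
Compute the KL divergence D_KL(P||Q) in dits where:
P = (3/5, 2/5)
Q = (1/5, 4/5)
0.1659 dits

KL divergence: D_KL(P||Q) = Σ p(x) log(p(x)/q(x))

Computing term by term:
  x=0: 3/5 × log_10[(3/5)/(1/5)] = 3/5 × 0.4771 = 0.2863
  x=1: 2/5 × log_10[(2/5)/(4/5)] = 2/5 × -0.3010 = -0.1204

D_KL(P||Q) = 0.1659 dits

Note: KL divergence is always non-negative and equals 0 iff P = Q.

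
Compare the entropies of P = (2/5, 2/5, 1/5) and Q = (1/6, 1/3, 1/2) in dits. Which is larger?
P

Computing entropies in dits:
H(P) = 0.4581
H(Q) = 0.4392

Distribution P has higher entropy.

Intuition: The distribution closer to uniform (more spread out) has higher entropy.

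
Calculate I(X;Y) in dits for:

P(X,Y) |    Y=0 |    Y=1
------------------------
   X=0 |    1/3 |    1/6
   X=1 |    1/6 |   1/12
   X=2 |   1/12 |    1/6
0.0185 dits

Mutual information: I(X;Y) = H(X) + H(Y) - H(X,Y)

Marginals:
P(X) = (1/2, 1/4, 1/4), H(X) = 0.4515 dits
P(Y) = (7/12, 5/12), H(Y) = 0.2950 dits

Joint entropy: H(X,Y) = 0.7280 dits

I(X;Y) = 0.4515 + 0.2950 - 0.7280 = 0.0185 dits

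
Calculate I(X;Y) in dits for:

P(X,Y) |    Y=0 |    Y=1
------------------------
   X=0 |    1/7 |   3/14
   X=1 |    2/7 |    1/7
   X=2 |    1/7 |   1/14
0.0145 dits

Mutual information: I(X;Y) = H(X) + H(Y) - H(X,Y)

Marginals:
P(X) = (5/14, 3/7, 3/14), H(X) = 0.4608 dits
P(Y) = (4/7, 3/7), H(Y) = 0.2966 dits

Joint entropy: H(X,Y) = 0.7429 dits

I(X;Y) = 0.4608 + 0.2966 - 0.7429 = 0.0145 dits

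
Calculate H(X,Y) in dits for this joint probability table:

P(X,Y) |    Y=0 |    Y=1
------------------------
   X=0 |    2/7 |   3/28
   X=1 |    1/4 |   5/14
0.5696 dits

Joint entropy is H(X,Y) = -Σ_{x,y} p(x,y) log p(x,y).

Summing over all non-zero entries:
H(X,Y) = -[2/7·log_10(2/7) + 3/28·log_10(3/28) + 1/4·log_10(1/4) + 5/14·log_10(5/14)]
H(X,Y) = 0.5696 dits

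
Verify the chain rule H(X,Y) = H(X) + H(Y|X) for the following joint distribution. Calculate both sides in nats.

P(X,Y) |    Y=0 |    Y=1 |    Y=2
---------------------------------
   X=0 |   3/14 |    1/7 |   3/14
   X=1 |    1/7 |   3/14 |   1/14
H(X,Y) = 1.7348, H(X) = 0.6829, H(Y|X) = 1.0519 (all in nats)

Chain rule: H(X,Y) = H(X) + H(Y|X)

Left side — joint entropy directly:
H(X,Y) = -Σ p(x,y) log p(x,y) = 1.7348 nats

Right side — compute H(Y|X) from the conditional distributions:
P(X) = (4/7, 3/7), so H(X) = 0.6829 nats
H(Y|X) = Σ_x P(X=x) · H(Y|X=x):
  P(Y|X=0) = (3/8, 1/4, 3/8), H(Y|X=0) = 1.0822, weight P(X=0) = 4/7
  P(Y|X=1) = (1/3, 1/2, 1/6), H(Y|X=1) = 1.0114, weight P(X=1) = 3/7
H(Y|X) = 1.0519 nats

H(X) + H(Y|X) = 0.6829 + 1.0519 = 1.7348 nats

Both sides equal 1.7348 nats. ✓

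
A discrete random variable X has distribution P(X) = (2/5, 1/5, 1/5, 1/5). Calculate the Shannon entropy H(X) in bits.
1.9219 bits

Shannon entropy is H(X) = -Σ p(x) log p(x).

For P = (2/5, 1/5, 1/5, 1/5):
H = -2/5 × log_2(2/5) -1/5 × log_2(1/5) -1/5 × log_2(1/5) -1/5 × log_2(1/5)
H = 1.9219 bits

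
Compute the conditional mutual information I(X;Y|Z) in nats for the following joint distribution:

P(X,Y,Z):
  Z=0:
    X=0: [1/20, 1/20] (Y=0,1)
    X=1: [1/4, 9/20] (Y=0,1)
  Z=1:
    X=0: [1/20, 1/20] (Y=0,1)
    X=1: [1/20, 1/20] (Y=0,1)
0.0037 nats

Conditional mutual information: I(X;Y|Z) = H(X|Z) + H(Y|Z) - H(X,Y|Z)

H(Z) = 0.5004
H(X,Z) = 0.9404 → H(X|Z) = 0.4400
H(Y,Z) = 1.1683 → H(Y|Z) = 0.6679
H(X,Y,Z) = 1.6046 → H(X,Y|Z) = 1.1042

I(X;Y|Z) = 0.4400 + 0.6679 - 1.1042 = 0.0037 nats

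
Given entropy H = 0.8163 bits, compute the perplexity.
1.7609

Perplexity is 2^H (or exp(H) for natural log).

H = 0.8163 bits
Perplexity = 2^0.8163 = 1.7609

Interpretation: The model's uncertainty is equivalent to choosing uniformly among 1.8 options.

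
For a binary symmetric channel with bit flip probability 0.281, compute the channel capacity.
0.1432 bits

For a binary symmetric channel (BSC) with error probability p:
Capacity C = 1 - H(p) bits per symbol

where H(p) = -p log₂(p) - (1-p) log₂(1-p) is the binary entropy function.

H(0.281) = 0.8568 bits
C = 1 - 0.8568 = 0.1432 bits per symbol

This means we can reliably transmit up to 0.1432 bits of information per channel use.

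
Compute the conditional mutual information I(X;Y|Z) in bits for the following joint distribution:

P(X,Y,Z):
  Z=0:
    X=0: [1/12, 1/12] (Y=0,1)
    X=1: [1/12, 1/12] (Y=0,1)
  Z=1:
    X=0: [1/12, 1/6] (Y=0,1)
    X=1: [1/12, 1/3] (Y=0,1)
0.0105 bits

Conditional mutual information: I(X;Y|Z) = H(X|Z) + H(Y|Z) - H(X,Y|Z)

H(Z) = 0.9183
H(X,Z) = 1.8879 → H(X|Z) = 0.9696
H(Y,Z) = 1.7925 → H(Y|Z) = 0.8742
H(X,Y,Z) = 2.7516 → H(X,Y|Z) = 1.8333

I(X;Y|Z) = 0.9696 + 0.8742 - 1.8333 = 0.0105 bits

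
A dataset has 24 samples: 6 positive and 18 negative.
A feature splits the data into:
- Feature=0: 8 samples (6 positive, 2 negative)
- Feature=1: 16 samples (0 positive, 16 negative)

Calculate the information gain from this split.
0.5409 bits

Information Gain = H(Y) - H(Y|Feature)

Before split:
P(positive) = 6/24 = 0.2500
H(Y) = 0.8113 bits

After split:
Feature=0: H = 0.8113 bits (weight = 8/24)
Feature=1: H = 0.0000 bits (weight = 16/24)
H(Y|Feature) = (8/24)×0.8113 + (16/24)×0.0000 = 0.2704 bits

Information Gain = 0.8113 - 0.2704 = 0.5409 bits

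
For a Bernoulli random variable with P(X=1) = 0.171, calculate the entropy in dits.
0.1987 dits

The binary entropy function is:
H(p) = -p log(p) - (1-p) log(1-p)

H(0.171) = -0.171 × log_10(0.171) - 0.829 × log_10(0.829)
H(0.171) = 0.1987 dits

Note: Binary entropy is maximized at p=0.5 (H=1 bit) and minimized at p=0 or p=1 (H=0).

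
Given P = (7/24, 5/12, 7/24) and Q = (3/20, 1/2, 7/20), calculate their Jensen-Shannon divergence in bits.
0.0213 bits

Jensen-Shannon divergence is:
JSD(P||Q) = 0.5 × D_KL(P||M) + 0.5 × D_KL(Q||M)
where M = 0.5 × (P + Q) is the mixture distribution.

M = 0.5 × (7/24, 5/12, 7/24) + 0.5 × (3/20, 1/2, 7/20) = (0.220833, 11/24, 0.320833)

D_KL(P||M) = 0.0197 bits
D_KL(Q||M) = 0.0230 bits

JSD(P||Q) = 0.5 × 0.0197 + 0.5 × 0.0230 = 0.0213 bits

Unlike KL divergence, JSD is symmetric and bounded: 0 ≤ JSD ≤ log(2).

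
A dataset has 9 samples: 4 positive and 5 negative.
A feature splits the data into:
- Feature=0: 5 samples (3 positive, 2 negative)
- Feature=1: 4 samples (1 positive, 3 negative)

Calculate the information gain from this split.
0.0911 bits

Information Gain = H(Y) - H(Y|Feature)

Before split:
P(positive) = 4/9 = 0.4444
H(Y) = 0.9911 bits

After split:
Feature=0: H = 0.9710 bits (weight = 5/9)
Feature=1: H = 0.8113 bits (weight = 4/9)
H(Y|Feature) = (5/9)×0.9710 + (4/9)×0.8113 = 0.9000 bits

Information Gain = 0.9911 - 0.9000 = 0.0911 bits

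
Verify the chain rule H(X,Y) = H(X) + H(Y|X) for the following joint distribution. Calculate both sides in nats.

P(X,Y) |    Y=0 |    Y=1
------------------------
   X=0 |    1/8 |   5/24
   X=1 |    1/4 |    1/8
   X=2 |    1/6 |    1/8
H(X,Y) = 1.7518, H(X) = 1.0934, H(Y|X) = 0.6584 (all in nats)

Chain rule: H(X,Y) = H(X) + H(Y|X)

Left side — joint entropy directly:
H(X,Y) = -Σ p(x,y) log p(x,y) = 1.7518 nats

Right side — compute H(Y|X) from the conditional distributions:
P(X) = (1/3, 3/8, 7/24), so H(X) = 1.0934 nats
H(Y|X) = Σ_x P(X=x) · H(Y|X=x):
  P(Y|X=0) = (3/8, 5/8), H(Y|X=0) = 0.6616, weight P(X=0) = 1/3
  P(Y|X=1) = (2/3, 1/3), H(Y|X=1) = 0.6365, weight P(X=1) = 3/8
  P(Y|X=2) = (4/7, 3/7), H(Y|X=2) = 0.6829, weight P(X=2) = 7/24
H(Y|X) = 0.6584 nats

H(X) + H(Y|X) = 1.0934 + 0.6584 = 1.7518 nats

Both sides equal 1.7518 nats. ✓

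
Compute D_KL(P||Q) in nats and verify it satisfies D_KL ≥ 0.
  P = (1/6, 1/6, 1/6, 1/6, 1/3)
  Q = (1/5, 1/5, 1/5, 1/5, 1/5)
0.0487 nats

KL divergence satisfies the Gibbs inequality: D_KL(P||Q) ≥ 0 for all distributions P, Q.

D_KL(P||Q) = Σ p(x) log(p(x)/q(x))
Term by term:
  x=0: 1/6 × log_e[(1/6)/(1/5)] = -0.0304
  x=1: 1/6 × log_e[(1/6)/(1/5)] = -0.0304
  x=2: 1/6 × log_e[(1/6)/(1/5)] = -0.0304
  x=3: 1/6 × log_e[(1/6)/(1/5)] = -0.0304
  x=4: 1/3 × log_e[(1/3)/(1/5)] = 0.1703
D_KL(P||Q) = 0.0487 nats

D_KL(P||Q) = 0.0487 ≥ 0 ✓

This non-negativity is a fundamental property: relative entropy cannot be negative because it measures how different Q is from P.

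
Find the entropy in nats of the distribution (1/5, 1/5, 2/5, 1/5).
1.3322 nats

Shannon entropy is H(X) = -Σ p(x) log p(x).

For P = (1/5, 1/5, 2/5, 1/5):
H = -1/5 × log_e(1/5) -1/5 × log_e(1/5) -2/5 × log_e(2/5) -1/5 × log_e(1/5)
H = 1.3322 nats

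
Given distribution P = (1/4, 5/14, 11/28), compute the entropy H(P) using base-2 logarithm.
1.5601 bits

Shannon entropy is H(X) = -Σ p(x) log p(x).

For P = (1/4, 5/14, 11/28):
H = -1/4 × log_2(1/4) -5/14 × log_2(5/14) -11/28 × log_2(11/28)
H = 1.5601 bits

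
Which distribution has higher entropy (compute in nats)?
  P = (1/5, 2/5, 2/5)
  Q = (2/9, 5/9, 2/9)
P

Computing entropies in nats:
H(P) = 1.0549
H(Q) = 0.9950

Distribution P has higher entropy.

Intuition: The distribution closer to uniform (more spread out) has higher entropy.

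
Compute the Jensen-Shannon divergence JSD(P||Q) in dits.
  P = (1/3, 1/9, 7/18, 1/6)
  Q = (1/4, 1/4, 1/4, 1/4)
0.0124 dits

Jensen-Shannon divergence is:
JSD(P||Q) = 0.5 × D_KL(P||M) + 0.5 × D_KL(Q||M)
where M = 0.5 × (P + Q) is the mixture distribution.

M = 0.5 × (1/3, 1/9, 7/18, 1/6) + 0.5 × (1/4, 1/4, 1/4, 1/4) = (7/24, 0.180556, 0.319444, 5/24)

D_KL(P||M) = 0.0130 dits
D_KL(Q||M) = 0.0118 dits

JSD(P||Q) = 0.5 × 0.0130 + 0.5 × 0.0118 = 0.0124 dits

Unlike KL divergence, JSD is symmetric and bounded: 0 ≤ JSD ≤ log(2).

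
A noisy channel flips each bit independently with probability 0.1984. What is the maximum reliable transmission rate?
0.2813 bits

For a binary symmetric channel (BSC) with error probability p:
Capacity C = 1 - H(p) bits per symbol

where H(p) = -p log₂(p) - (1-p) log₂(1-p) is the binary entropy function.

H(0.1984) = 0.7187 bits
C = 1 - 0.7187 = 0.2813 bits per symbol

This means we can reliably transmit up to 0.2813 bits of information per channel use.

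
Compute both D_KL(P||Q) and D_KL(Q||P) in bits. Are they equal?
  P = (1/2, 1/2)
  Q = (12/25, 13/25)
D_KL(P||Q) = 0.0012, D_KL(Q||P) = 0.0012

KL divergence is not symmetric: D_KL(P||Q) ≠ D_KL(Q||P) in general.

D_KL(P||Q) = 0.0012 bits
D_KL(Q||P) = 0.0012 bits

In this case they happen to be equal (to 4 decimal places).

This asymmetry is why KL divergence is not a true distance metric.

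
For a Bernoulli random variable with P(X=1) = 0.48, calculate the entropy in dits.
0.3007 dits

The binary entropy function is:
H(p) = -p log(p) - (1-p) log(1-p)

H(0.48) = -0.48 × log_10(0.48) - 0.52 × log_10(0.52)
H(0.48) = 0.3007 dits

Note: Binary entropy is maximized at p=0.5 (H=1 bit) and minimized at p=0 or p=1 (H=0).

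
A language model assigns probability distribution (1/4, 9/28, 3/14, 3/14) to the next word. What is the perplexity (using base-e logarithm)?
3.9416

Perplexity is e^H (or exp(H) for natural log).

First, H = -Σ p log p = 1.3716 nats
Perplexity = e^1.3716 = 3.9416

Interpretation: The model's uncertainty is equivalent to choosing uniformly among 3.9 options.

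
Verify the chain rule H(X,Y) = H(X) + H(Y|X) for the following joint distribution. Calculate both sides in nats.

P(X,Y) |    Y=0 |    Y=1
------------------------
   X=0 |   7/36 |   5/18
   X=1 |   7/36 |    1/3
H(X,Y) = 1.3589, H(X) = 0.6916, H(Y|X) = 0.6673 (all in nats)

Chain rule: H(X,Y) = H(X) + H(Y|X)

Left side — joint entropy directly:
H(X,Y) = -Σ p(x,y) log p(x,y) = 1.3589 nats

Right side — compute H(Y|X) from the conditional distributions:
P(X) = (17/36, 19/36), so H(X) = 0.6916 nats
H(Y|X) = Σ_x P(X=x) · H(Y|X=x):
  P(Y|X=0) = (7/17, 10/17), H(Y|X=0) = 0.6775, weight P(X=0) = 17/36
  P(Y|X=1) = (7/19, 12/19), H(Y|X=1) = 0.6581, weight P(X=1) = 19/36
H(Y|X) = 0.6673 nats

H(X) + H(Y|X) = 0.6916 + 0.6673 = 1.3589 nats

Both sides equal 1.3589 nats. ✓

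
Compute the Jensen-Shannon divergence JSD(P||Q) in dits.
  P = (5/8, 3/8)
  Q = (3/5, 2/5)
0.0001 dits

Jensen-Shannon divergence is:
JSD(P||Q) = 0.5 × D_KL(P||M) + 0.5 × D_KL(Q||M)
where M = 0.5 × (P + Q) is the mixture distribution.

M = 0.5 × (5/8, 3/8) + 0.5 × (3/5, 2/5) = (0.6125, 0.3875)

D_KL(P||M) = 0.0001 dits
D_KL(Q||M) = 0.0001 dits

JSD(P||Q) = 0.5 × 0.0001 + 0.5 × 0.0001 = 0.0001 dits

Unlike KL divergence, JSD is symmetric and bounded: 0 ≤ JSD ≤ log(2).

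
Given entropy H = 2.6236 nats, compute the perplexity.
13.7853

Perplexity is e^H (or exp(H) for natural log).

H = 2.6236 nats
Perplexity = e^2.6236 = 13.7853

Interpretation: The model's uncertainty is equivalent to choosing uniformly among 13.8 options.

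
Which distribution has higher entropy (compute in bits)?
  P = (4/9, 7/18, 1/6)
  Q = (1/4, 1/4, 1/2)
Q

Computing entropies in bits:
H(P) = 1.4807
H(Q) = 1.5000

Distribution Q has higher entropy.

Intuition: The distribution closer to uniform (more spread out) has higher entropy.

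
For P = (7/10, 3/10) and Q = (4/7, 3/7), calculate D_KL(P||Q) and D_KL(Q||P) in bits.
D_KL(P||Q) = 0.0506, D_KL(Q||P) = 0.0532

KL divergence is not symmetric: D_KL(P||Q) ≠ D_KL(Q||P) in general.

D_KL(P||Q) = 0.0506 bits
D_KL(Q||P) = 0.0532 bits

No, they are not equal!

This asymmetry is why KL divergence is not a true distance metric.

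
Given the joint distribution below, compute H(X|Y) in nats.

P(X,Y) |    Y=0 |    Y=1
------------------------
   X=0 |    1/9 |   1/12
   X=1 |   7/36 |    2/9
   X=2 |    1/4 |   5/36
1.0377 nats

Using the chain rule: H(X|Y) = H(X,Y) - H(Y)

First, compute H(X,Y) = 1.7246 nats

Marginal P(Y) = (5/9, 4/9)
H(Y) = 0.6870 nats

H(X|Y) = H(X,Y) - H(Y) = 1.7246 - 0.6870 = 1.0377 nats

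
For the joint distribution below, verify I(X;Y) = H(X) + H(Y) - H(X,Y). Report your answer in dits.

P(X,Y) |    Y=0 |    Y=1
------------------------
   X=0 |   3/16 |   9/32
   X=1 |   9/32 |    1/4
I(X;Y) = 0.0036 dits

Mutual information has multiple equivalent forms:
- I(X;Y) = H(X) - H(X|Y)
- I(X;Y) = H(Y) - H(Y|X)
- I(X;Y) = H(X) + H(Y) - H(X,Y)

Computing all quantities:
H(X) = 0.3002, H(Y) = 0.3002, H(X,Y) = 0.5967
H(X|Y) = 0.2965, H(Y|X) = 0.2965

Verification:
H(X) - H(X|Y) = 0.3002 - 0.2965 = 0.0036
H(Y) - H(Y|X) = 0.3002 - 0.2965 = 0.0036
H(X) + H(Y) - H(X,Y) = 0.3002 + 0.3002 - 0.5967 = 0.0036

All forms give I(X;Y) = 0.0036 dits. ✓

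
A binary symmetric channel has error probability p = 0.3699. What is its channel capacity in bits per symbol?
0.0494 bits

For a binary symmetric channel (BSC) with error probability p:
Capacity C = 1 - H(p) bits per symbol

where H(p) = -p log₂(p) - (1-p) log₂(1-p) is the binary entropy function.

H(0.3699) = 0.9506 bits
C = 1 - 0.9506 = 0.0494 bits per symbol

This means we can reliably transmit up to 0.0494 bits of information per channel use.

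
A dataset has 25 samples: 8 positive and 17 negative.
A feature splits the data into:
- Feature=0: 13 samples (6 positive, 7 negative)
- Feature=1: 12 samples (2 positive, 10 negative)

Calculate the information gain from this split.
0.0746 bits

Information Gain = H(Y) - H(Y|Feature)

Before split:
P(positive) = 8/25 = 0.3200
H(Y) = 0.9044 bits

After split:
Feature=0: H = 0.9957 bits (weight = 13/25)
Feature=1: H = 0.6500 bits (weight = 12/25)
H(Y|Feature) = (13/25)×0.9957 + (12/25)×0.6500 = 0.8298 bits

Information Gain = 0.9044 - 0.8298 = 0.0746 bits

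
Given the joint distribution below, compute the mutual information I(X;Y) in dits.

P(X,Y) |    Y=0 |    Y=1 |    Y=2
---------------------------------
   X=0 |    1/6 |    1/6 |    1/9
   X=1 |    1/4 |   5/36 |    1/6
0.0039 dits

Mutual information: I(X;Y) = H(X) + H(Y) - H(X,Y)

Marginals:
P(X) = (4/9, 5/9), H(X) = 0.2983 dits
P(Y) = (5/12, 11/36, 5/18), H(Y) = 0.4703 dits

Joint entropy: H(X,Y) = 0.7647 dits

I(X;Y) = 0.2983 + 0.4703 - 0.7647 = 0.0039 dits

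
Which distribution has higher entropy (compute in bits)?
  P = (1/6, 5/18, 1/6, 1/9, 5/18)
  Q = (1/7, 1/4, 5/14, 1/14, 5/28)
P

Computing entropies in bits:
H(P) = 2.2405
H(Q) = 2.1473

Distribution P has higher entropy.

Intuition: The distribution closer to uniform (more spread out) has higher entropy.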